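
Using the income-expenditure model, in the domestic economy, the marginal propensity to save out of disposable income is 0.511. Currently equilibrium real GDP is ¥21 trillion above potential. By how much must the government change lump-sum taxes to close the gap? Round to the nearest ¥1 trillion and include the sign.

MPC = 1 − MPS = 1 − 0.511 = 0.489.
Spending multiplier = 1/(1 − MPC) = 1/(1 − 0.489) = 1/0.511 ≈ 1.957.
Tax multiplier = −c·k = −0.489/0.511 ≈ −0.957. Need ΔY = −¥21 trillion, so ΔT = ΔY/(−c·k) = −(−¥21 trillion) × 0.511 / 0.489 ≈ +¥22 trillion.
The government should raise lump-sum taxes by ¥22 trillion.

+¥22 trillion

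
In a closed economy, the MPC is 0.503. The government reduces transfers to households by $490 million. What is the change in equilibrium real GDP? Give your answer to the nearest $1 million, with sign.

The transfer change shifts disposable income by −$490 million, so first-round consumption changes by c·ΔTR = 0.503 × (−$490 million) = −$246.47 million.
Expenditure multiplier = 1/(1 − MPC) = 1/(1 − 0.503) = 1/0.497 ≈ 2.012.
The transfer multiplier is c × k ≈ 1.012, so ΔY = k × (c·ΔTR) = (−$246.47 million) / 0.497 ≈ −$496 million.

−$496 million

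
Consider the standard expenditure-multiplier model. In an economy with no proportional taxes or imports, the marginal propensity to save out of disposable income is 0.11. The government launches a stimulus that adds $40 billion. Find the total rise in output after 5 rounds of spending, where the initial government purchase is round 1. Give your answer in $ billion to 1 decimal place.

MPC = 1 − MPS = 1 − 0.11 = 0.89.
Round 1 adds ΔG = $40 billion; each later round is MPC = 0.89 times the previous.
After 5 rounds: 40 + 35.6 + 31.684 + 28.19876 + 25.0968964 = ΔG·(1 − c^5)/(1 − c) = 40 × (1 − 0.5584059449)/0.11 ≈ $160.6 billion.

$160.6 billion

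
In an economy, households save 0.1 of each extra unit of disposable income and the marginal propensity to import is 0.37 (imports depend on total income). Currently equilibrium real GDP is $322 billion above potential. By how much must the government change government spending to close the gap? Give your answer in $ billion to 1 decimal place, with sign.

MPC = 1 − MPS = 1 − 0.1 = 0.9.
Spending multiplier = 1/(1 − c + m) = 1/(1 − 0.9 + 0.37) = 1/0.47 ≈ 2.128.
Need ΔY = −$322 billion, so ΔG = ΔY/k = (−$322 billion) × 0.47 ≈ −$151.3 billion.
The government should cut government spending by $151.3 billion.

−$151.3 billion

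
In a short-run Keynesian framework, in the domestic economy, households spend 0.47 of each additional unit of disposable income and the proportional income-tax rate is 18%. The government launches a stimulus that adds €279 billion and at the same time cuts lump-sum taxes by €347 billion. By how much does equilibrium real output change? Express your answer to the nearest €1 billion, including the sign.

Expenditure multiplier = 1/(1 − c(1−t)) = 1/(1 − 0.47×0.82) = 1/0.6146 ≈ 1.627.
ΔG contributes k·ΔG = (+€279 billion) / 0.6146 ≈ +€454 billion.
ΔT of −€347 billion changes first-round spending by −c·ΔT = +€163.09 billion, contributing k·(−c·ΔT) = (+€163.09 billion) / 0.6146 ≈ +€265.4 billion.
Net ΔY = k(ΔG − c·ΔT) = (+€442.09 billion) / 0.6146 ≈ +€719 billion.

+€719 billion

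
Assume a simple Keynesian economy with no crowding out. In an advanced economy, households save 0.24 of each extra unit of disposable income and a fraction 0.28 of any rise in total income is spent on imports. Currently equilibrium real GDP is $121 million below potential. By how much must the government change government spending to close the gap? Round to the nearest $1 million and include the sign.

MPC = 1 − MPS = 1 − 0.24 = 0.76.
Spending multiplier = 1/(1 − c + m) = 1/(1 − 0.76 + 0.28) = 1/0.52 ≈ 1.923.
Need ΔY = +$121 million, so ΔG = ΔY/k = (+$121 million) × 0.52 ≈ +$63 million.
The government should increase government spending by $63 million.

+$63 million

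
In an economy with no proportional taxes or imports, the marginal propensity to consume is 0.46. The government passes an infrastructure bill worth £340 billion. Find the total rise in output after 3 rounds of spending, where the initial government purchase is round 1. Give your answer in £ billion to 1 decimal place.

Round 1 adds ΔG = £340 billion; each later round is MPC = 0.46 times the previous.
After 3 rounds: 340 + 156.4 + 71.944 = ΔG·(1 − c^3)/(1 − c) = 340 × (1 − 0.097336)/0.54 ≈ £568.3 billion.

£568.3 billion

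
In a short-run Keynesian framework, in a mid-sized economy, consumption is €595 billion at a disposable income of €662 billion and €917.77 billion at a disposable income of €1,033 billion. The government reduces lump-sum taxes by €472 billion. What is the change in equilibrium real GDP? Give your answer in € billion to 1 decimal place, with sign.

+€3,158.8 billion

MPC = ΔC/ΔYd = (917.77 − 595)/(1,033 − 662) = 322.77/371 = 0.87.
A lump-sum tax change of −€472 billion shifts disposable income by +€472 billion; first-round consumption changes by −c × ΔT = −0.87 × (−€472 billion) = +€410.64 billion.
Expenditure multiplier = 1/(1 − MPC) = 1/(1 − 0.87) = 1/0.13 ≈ 7.692.
The tax multiplier is −c × k ≈ −6.692, so ΔY = k × (−c·ΔT) = (+€410.64 billion) / 0.13 ≈ +€3,158.8 billion.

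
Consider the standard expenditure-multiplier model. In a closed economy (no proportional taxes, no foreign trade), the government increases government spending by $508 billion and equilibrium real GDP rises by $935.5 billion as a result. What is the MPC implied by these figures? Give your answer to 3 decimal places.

0.457

Implied spending multiplier k = ΔY/ΔG = 935.5/508 ≈ 1.8415.
Since k = 1/(1 − MPC), MPC = 1 − 1/k = 1 − ΔG/ΔY = 1 − 508/935.5 ≈ 0.457.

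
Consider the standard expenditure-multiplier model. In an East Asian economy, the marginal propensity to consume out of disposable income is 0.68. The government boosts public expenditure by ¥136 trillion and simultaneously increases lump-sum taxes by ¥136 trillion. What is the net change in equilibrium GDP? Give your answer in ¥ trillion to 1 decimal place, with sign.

Expenditure multiplier = 1/(1 − MPC) = 1/(1 − 0.68) = 1/0.32 = 3.125.
ΔG contributes k·ΔG = (+¥136 trillion) / 0.32 = +¥425 trillion.
ΔT of +¥136 trillion changes first-round spending by −c·ΔT = −¥92.48 trillion, contributing k·(−c·ΔT) = (−¥92.48 trillion) / 0.32 = −¥289 trillion.
With ΔG = ΔT and no other leakages, the balanced-budget multiplier is 1, so ΔY = ΔG = +¥136 trillion.

+¥136.0 trillion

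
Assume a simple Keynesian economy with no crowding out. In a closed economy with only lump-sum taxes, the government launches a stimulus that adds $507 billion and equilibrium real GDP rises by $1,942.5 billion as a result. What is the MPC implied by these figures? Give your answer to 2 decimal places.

Implied spending multiplier k = ΔY/ΔG = 1,942.5/507 ≈ 3.8314.
Since k = 1/(1 − MPC), MPC = 1 − 1/k = 1 − ΔG/ΔY = 1 − 507/1,942.5 ≈ 0.74.

0.74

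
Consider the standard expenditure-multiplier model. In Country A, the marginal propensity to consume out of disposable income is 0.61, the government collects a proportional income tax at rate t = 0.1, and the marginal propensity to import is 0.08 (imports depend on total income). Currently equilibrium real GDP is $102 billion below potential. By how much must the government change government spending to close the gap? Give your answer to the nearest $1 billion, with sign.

+$54 billion

Spending multiplier = 1/(1 − c(1−t) + m) = 1/(1 − 0.61×0.9 + 0.08) = 1/0.531 ≈ 1.883.
Need ΔY = +$102 billion, so ΔG = ΔY/k = (+$102 billion) × 0.531 ≈ +$54 billion.
The government should increase government spending by $54 billion.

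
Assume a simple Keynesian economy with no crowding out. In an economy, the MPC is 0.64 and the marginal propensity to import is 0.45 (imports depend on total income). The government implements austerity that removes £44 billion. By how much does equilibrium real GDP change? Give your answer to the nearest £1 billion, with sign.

−£54 billion

Government-spending multiplier = 1/(1 − c + m) = 1/(1 − 0.64 + 0.45) = 1/0.81 ≈ 1.235.
ΔY = k × ΔG = (−£44 billion) / 0.81 ≈ −£54 billion.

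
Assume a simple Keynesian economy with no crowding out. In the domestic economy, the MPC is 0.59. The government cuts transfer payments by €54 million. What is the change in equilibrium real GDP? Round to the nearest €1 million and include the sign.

−€78 million

The transfer change shifts disposable income by −€54 million, so first-round consumption changes by c·ΔTR = 0.59 × (−€54 million) = −€31.86 million.
Expenditure multiplier = 1/(1 − MPC) = 1/(1 − 0.59) = 1/0.41 ≈ 2.439.
The transfer multiplier is c × k ≈ 1.439, so ΔY = k × (c·ΔTR) = (−€31.86 million) / 0.41 ≈ −€78 million.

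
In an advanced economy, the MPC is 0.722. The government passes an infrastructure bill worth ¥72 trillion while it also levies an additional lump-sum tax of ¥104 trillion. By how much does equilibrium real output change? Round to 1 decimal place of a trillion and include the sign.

−¥11.1 trillion

Expenditure multiplier = 1/(1 − MPC) = 1/(1 − 0.722) = 1/0.278 ≈ 3.597.
ΔG contributes k·ΔG = (+¥72 trillion) / 0.278 ≈ +¥259 trillion.
ΔT of +¥104 trillion changes first-round spending by −c·ΔT = −¥75.088 trillion, contributing k·(−c·ΔT) = (−¥75.088 trillion) / 0.278 ≈ −¥270.1 trillion.
Net ΔY = k(ΔG − c·ΔT) = (−¥3.088 trillion) / 0.278 ≈ −¥11.1 trillion.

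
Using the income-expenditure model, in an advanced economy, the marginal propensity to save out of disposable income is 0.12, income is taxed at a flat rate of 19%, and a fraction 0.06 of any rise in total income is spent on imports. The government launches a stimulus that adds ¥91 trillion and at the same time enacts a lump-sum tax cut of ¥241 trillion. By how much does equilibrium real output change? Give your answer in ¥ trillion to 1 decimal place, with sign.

+¥872.9 trillion

MPC = 1 − MPS = 1 − 0.12 = 0.88.
Expenditure multiplier = 1/(1 − c(1−t) + m) = 1/(1 − 0.88×0.81 + 0.06) = 1/0.3472 ≈ 2.88.
ΔG contributes k·ΔG = (+¥91 trillion) / 0.3472 ≈ +¥262.1 trillion.
ΔT of −¥241 trillion changes first-round spending by −c·ΔT = +¥212.08 trillion, contributing k·(−c·ΔT) = (+¥212.08 trillion) / 0.3472 ≈ +¥610.8 trillion.
Net ΔY = k(ΔG − c·ΔT) = (+¥303.08 trillion) / 0.3472 ≈ +¥872.9 trillion.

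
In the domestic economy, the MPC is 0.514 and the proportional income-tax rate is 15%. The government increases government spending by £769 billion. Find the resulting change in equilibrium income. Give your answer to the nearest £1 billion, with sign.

+£1,366 billion

Expenditure multiplier = 1/(1 − c(1−t)) = 1/(1 − 0.514×0.85) = 1/0.5631 ≈ 1.776.
ΔY = k × ΔG = (+£769 billion) / 0.5631 ≈ +£1,366 billion.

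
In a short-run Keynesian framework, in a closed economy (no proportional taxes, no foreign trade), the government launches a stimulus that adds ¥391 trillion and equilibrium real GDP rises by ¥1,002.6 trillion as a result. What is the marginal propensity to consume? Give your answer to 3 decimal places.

0.610

Implied spending multiplier k = ΔY/ΔG = 1,002.6/391 ≈ 2.5642.
Since k = 1/(1 − MPC), MPC = 1 − 1/k = 1 − ΔG/ΔY = 1 − 391/1,002.6 ≈ 0.610.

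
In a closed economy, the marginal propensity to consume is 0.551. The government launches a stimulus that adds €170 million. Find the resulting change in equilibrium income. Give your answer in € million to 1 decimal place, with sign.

Expenditure multiplier = 1/(1 − MPC) = 1/(1 − 0.551) = 1/0.449 ≈ 2.227.
ΔY = k × ΔG = (+€170 million) / 0.449 ≈ +€378.6 million.

+€378.6 million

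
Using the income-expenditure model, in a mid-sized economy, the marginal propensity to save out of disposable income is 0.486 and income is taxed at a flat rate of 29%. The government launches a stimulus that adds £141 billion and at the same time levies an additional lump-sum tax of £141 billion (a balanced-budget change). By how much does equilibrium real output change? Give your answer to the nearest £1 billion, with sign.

+£108 billion

MPC = 1 − MPS = 1 − 0.486 = 0.514.
Expenditure multiplier = 1/(1 − c(1−t)) = 1/(1 − 0.514×0.71) = 1/0.63506 ≈ 1.575.
ΔG contributes k·ΔG = (+£141 billion) / 0.63506 ≈ +£222 billion.
ΔT of +£141 billion changes first-round spending by −c·ΔT = −£72.474 billion, contributing k·(−c·ΔT) = (−£72.474 billion) / 0.63506 ≈ −£114.1 billion.
Net ΔY = k(ΔG − c·ΔT) = (+£68.526 billion) / 0.63506 ≈ +£108 billion.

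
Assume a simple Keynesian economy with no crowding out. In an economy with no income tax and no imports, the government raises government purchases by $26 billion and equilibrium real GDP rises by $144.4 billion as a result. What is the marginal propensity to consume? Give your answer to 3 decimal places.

0.820

Implied spending multiplier k = ΔY/ΔG = 144.4/26 ≈ 5.5538.
Since k = 1/(1 − MPC), MPC = 1 − 1/k = 1 − ΔG/ΔY = 1 − 26/144.4 ≈ 0.820.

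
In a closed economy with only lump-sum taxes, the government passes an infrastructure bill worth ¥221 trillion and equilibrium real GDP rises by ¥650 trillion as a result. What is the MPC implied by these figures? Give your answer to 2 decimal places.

Implied spending multiplier k = ΔY/ΔG = 650/221 ≈ 2.9412.
Since k = 1/(1 − MPC), MPC = 1 − 1/k = 1 − ΔG/ΔY = 1 − 221/650 = 0.66.

0.66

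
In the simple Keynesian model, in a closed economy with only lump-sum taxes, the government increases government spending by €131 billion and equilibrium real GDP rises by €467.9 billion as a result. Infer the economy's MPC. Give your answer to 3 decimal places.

0.720

Implied spending multiplier k = ΔY/ΔG = 467.9/131 ≈ 3.5718.
Since k = 1/(1 − MPC), MPC = 1 − 1/k = 1 − ΔG/ΔY = 1 − 131/467.9 ≈ 0.720.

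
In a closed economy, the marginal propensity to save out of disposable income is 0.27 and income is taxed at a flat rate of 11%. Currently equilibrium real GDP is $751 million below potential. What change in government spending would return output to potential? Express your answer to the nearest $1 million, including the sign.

+$263 million

MPC = 1 − MPS = 1 − 0.27 = 0.73.
Spending multiplier = 1/(1 − c(1−t)) = 1/(1 − 0.73×0.89) = 1/0.3503 ≈ 2.855.
Need ΔY = +$751 million, so ΔG = ΔY/k = (+$751 million) × 0.3503 ≈ +$263 million.
The government should increase government spending by $263 million.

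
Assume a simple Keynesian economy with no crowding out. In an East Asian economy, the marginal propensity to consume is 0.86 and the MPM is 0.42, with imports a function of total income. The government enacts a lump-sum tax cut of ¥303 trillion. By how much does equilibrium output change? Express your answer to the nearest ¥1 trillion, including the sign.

+¥465 trillion

A lump-sum tax change of −¥303 trillion shifts disposable income by +¥303 trillion; first-round consumption changes by −c × ΔT = −0.86 × (−¥303 trillion) = +¥260.58 trillion.
Expenditure multiplier = 1/(1 − c + m) = 1/(1 − 0.86 + 0.42) = 1/0.56 ≈ 1.786.
The tax multiplier is −c × k ≈ −1.536, so ΔY = k × (−c·ΔT) = (+¥260.58 trillion) / 0.56 ≈ +¥465 trillion.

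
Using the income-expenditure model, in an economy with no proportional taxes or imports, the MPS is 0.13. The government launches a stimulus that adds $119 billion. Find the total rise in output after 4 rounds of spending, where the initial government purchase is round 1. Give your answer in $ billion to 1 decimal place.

MPC = 1 − MPS = 1 − 0.13 = 0.87.
Round 1 adds ΔG = $119 billion; each later round is MPC = 0.87 times the previous.
After 4 rounds: 119 + 103.53 + 90.0711 + 78.361857 = ΔG·(1 − c^4)/(1 − c) = 119 × (1 − 0.57289761)/0.13 ≈ $391 billion.

$391.0 billion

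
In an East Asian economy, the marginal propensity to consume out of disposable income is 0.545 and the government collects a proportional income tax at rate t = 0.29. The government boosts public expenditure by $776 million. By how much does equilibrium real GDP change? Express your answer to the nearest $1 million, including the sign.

+$1,266 million

Government-spending multiplier = 1/(1 − c(1−t)) = 1/(1 − 0.545×0.71) = 1/0.61305 ≈ 1.631.
ΔY = k × ΔG = (+$776 million) / 0.61305 ≈ +$1,266 million.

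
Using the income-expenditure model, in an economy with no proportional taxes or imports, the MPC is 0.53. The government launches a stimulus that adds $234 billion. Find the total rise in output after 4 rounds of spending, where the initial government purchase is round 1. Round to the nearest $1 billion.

$459 billion

Round 1 adds ΔG = $234 billion; each later round is MPC = 0.53 times the previous.
After 4 rounds: 234 + 124.02 + 65.7306 + 34.837218 = ΔG·(1 − c^4)/(1 − c) = 234 × (1 − 0.07890481)/0.47 ≈ $459 billion.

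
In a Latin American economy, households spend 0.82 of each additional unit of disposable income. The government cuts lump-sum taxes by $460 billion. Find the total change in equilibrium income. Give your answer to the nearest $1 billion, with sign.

+$2,096 billion

A lump-sum tax change of −$460 billion shifts disposable income by +$460 billion; first-round consumption changes by −c × ΔT = −0.82 × (−$460 billion) = +$377.2 billion.
Expenditure multiplier = 1/(1 − MPC) = 1/(1 − 0.82) = 1/0.18 ≈ 5.556.
The tax multiplier is −c × k ≈ −4.556, so ΔY = k × (−c·ΔT) = (+$377.2 billion) / 0.18 ≈ +$2,096 billion.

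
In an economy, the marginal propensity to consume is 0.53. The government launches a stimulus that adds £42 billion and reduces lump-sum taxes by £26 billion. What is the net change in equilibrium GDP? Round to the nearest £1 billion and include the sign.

+£119 billion

Expenditure multiplier = 1/(1 − MPC) = 1/(1 − 0.53) = 1/0.47 ≈ 2.128.
ΔG contributes k·ΔG = (+£42 billion) / 0.47 ≈ +£89.4 billion.
ΔT of −£26 billion changes first-round spending by −c·ΔT = +£13.78 billion, contributing k·(−c·ΔT) = (+£13.78 billion) / 0.47 ≈ +£29.3 billion.
Net ΔY = k(ΔG − c·ΔT) = (+£55.78 billion) / 0.47 ≈ +£119 billion.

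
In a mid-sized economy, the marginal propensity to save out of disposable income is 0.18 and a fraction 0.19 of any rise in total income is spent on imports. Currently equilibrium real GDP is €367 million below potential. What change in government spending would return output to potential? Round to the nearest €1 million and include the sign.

+€136 million

MPC = 1 − MPS = 1 − 0.18 = 0.82.
Spending multiplier = 1/(1 − c + m) = 1/(1 − 0.82 + 0.19) = 1/0.37 ≈ 2.703.
Need ΔY = +€367 million, so ΔG = ΔY/k = (+€367 million) × 0.37 ≈ +€136 million.
The government should increase government spending by €136 million.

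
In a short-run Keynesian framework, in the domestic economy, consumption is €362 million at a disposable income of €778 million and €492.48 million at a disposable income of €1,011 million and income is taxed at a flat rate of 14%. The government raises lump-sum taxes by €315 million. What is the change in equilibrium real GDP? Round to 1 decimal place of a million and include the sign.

−€340.3 million

MPC = ΔC/ΔYd = (492.48 − 362)/(1,011 − 778) = 130.48/233 = 0.56.
A lump-sum tax change of +€315 million shifts disposable income by −€315 million; first-round consumption changes by −c × ΔT = −0.56 × (+€315 million) = −€176.4 million.
Expenditure multiplier = 1/(1 − c(1−t)) = 1/(1 − 0.56×0.86) = 1/0.5184 ≈ 1.929.
The tax multiplier is −c × k ≈ −1.08, so ΔY = k × (−c·ΔT) = (−€176.4 million) / 0.5184 ≈ −€340.3 million.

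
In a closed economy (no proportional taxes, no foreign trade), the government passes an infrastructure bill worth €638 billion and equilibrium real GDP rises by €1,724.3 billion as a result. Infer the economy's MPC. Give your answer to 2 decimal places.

0.63

Implied spending multiplier k = ΔY/ΔG = 1,724.3/638 ≈ 2.7027.
Since k = 1/(1 − MPC), MPC = 1 − 1/k = 1 − ΔG/ΔY = 1 − 638/1,724.3 ≈ 0.63.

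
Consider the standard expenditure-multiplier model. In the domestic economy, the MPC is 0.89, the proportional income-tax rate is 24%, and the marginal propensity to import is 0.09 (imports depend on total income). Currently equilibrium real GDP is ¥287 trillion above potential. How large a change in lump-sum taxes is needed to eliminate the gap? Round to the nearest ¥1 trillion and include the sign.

Spending multiplier = 1/(1 − c(1−t) + m) = 1/(1 − 0.89×0.76 + 0.09) = 1/0.4136 ≈ 2.418.
Tax multiplier = −c·k = −0.89/0.4136 ≈ −2.152. Need ΔY = −¥287 trillion, so ΔT = ΔY/(−c·k) = −(−¥287 trillion) × 0.4136 / 0.89 ≈ +¥133 trillion.
The government should raise lump-sum taxes by ¥133 trillion.

+¥133 trillion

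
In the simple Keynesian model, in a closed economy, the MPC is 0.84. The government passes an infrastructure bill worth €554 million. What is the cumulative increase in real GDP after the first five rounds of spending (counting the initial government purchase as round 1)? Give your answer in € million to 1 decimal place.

€2,014.4 million

Round 1 adds ΔG = €554 million; each later round is MPC = 0.84 times the previous.
After 5 rounds: 554 + 465.36 + 390.9024 + 328.358016 + 275.82073344 = ΔG·(1 − c^5)/(1 − c) = 554 × (1 − 0.4182119424)/0.16 ≈ €2,014.4 million.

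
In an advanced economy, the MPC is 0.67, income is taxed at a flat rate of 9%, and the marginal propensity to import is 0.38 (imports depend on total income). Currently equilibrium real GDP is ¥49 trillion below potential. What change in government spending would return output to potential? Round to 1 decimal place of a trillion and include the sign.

Spending multiplier = 1/(1 − c(1−t) + m) = 1/(1 − 0.67×0.91 + 0.38) = 1/0.7703 ≈ 1.298.
Need ΔY = +¥49 trillion, so ΔG = ΔY/k = (+¥49 trillion) × 0.7703 ≈ +¥37.7 trillion.
The government should increase government spending by ¥37.7 trillion.

+¥37.7 trillion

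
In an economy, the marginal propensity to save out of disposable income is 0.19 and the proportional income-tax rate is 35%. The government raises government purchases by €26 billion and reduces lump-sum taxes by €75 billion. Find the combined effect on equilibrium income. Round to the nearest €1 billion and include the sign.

+€183 billion

MPC = 1 − MPS = 1 − 0.19 = 0.81.
Expenditure multiplier = 1/(1 − c(1−t)) = 1/(1 − 0.81×0.65) = 1/0.4735 ≈ 2.112.
ΔG contributes k·ΔG = (+€26 billion) / 0.4735 ≈ +€54.9 billion.
ΔT of −€75 billion changes first-round spending by −c·ΔT = +€60.75 billion, contributing k·(−c·ΔT) = (+€60.75 billion) / 0.4735 ≈ +€128.3 billion.
Net ΔY = k(ΔG − c·ΔT) = (+€86.75 billion) / 0.4735 ≈ +€183 billion.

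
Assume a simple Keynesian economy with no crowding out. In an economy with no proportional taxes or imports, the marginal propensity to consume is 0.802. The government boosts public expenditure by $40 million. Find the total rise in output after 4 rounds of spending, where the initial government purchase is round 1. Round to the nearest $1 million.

Round 1 adds ΔG = $40 million; each later round is MPC = 0.802 times the previous.
After 4 rounds: 40 + 32.08 + 25.72816 + 20.63398432 = ΔG·(1 − c^4)/(1 − c) = 40 × (1 − 0.413711385616)/0.198 ≈ $118 million.

$118 million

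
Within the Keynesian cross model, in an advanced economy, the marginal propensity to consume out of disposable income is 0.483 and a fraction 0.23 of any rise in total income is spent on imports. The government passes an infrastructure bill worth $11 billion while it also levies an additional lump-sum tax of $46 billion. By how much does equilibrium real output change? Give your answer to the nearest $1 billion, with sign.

−$15 billion

Expenditure multiplier = 1/(1 − c + m) = 1/(1 − 0.483 + 0.23) = 1/0.747 ≈ 1.339.
ΔG contributes k·ΔG = (+$11 billion) / 0.747 ≈ +$14.7 billion.
ΔT of +$46 billion changes first-round spending by −c·ΔT = −$22.218 billion, contributing k·(−c·ΔT) = (−$22.218 billion) / 0.747 ≈ −$29.7 billion.
Net ΔY = k(ΔG − c·ΔT) = (−$11.218 billion) / 0.747 ≈ −$15 billion.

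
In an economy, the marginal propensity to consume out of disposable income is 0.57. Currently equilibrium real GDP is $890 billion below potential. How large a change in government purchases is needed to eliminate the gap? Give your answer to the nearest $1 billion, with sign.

+$383 billion

Spending multiplier = 1/(1 − MPC) = 1/(1 − 0.57) = 1/0.43 ≈ 2.326.
Need ΔY = +$890 billion, so ΔG = ΔY/k = (+$890 billion) × 0.43 ≈ +$383 billion.
The government should increase government purchases by $383 billion.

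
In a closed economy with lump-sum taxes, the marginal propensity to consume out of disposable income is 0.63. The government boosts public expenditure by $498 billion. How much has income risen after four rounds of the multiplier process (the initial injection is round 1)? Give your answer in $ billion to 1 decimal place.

$1,133.9 billion

Round 1 adds ΔG = $498 billion; each later round is MPC = 0.63 times the previous.
After 4 rounds: 498 + 313.74 + 197.6562 + 124.523406 = ΔG·(1 − c^4)/(1 − c) = 498 × (1 − 0.15752961)/0.37 ≈ $1,133.9 billion.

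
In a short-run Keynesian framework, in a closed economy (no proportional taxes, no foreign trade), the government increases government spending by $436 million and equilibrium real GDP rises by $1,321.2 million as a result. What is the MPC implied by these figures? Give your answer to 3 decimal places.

Implied spending multiplier k = ΔY/ΔG = 1,321.2/436 ≈ 3.0303.
Since k = 1/(1 − MPC), MPC = 1 − 1/k = 1 − ΔG/ΔY = 1 − 436/1,321.2 ≈ 0.670.

0.670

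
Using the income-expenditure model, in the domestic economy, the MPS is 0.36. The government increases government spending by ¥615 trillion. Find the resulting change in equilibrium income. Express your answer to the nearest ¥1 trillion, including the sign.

+¥1,708 trillion

MPC = 1 − MPS = 1 − 0.36 = 0.64.
Spending multiplier = 1/(1 − MPC) = 1/(1 − 0.64) = 1/0.36 ≈ 2.778.
ΔY = k × ΔG = (+¥615 trillion) / 0.36 ≈ +¥1,708 trillion.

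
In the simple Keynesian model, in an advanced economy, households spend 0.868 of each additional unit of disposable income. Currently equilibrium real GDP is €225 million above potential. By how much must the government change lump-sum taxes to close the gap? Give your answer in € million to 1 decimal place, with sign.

Spending multiplier = 1/(1 − MPC) = 1/(1 − 0.868) = 1/0.132 ≈ 7.576.
Tax multiplier = −c·k = −0.868/0.132 ≈ −6.576. Need ΔY = −€225 million, so ΔT = ΔY/(−c·k) = −(−€225 million) × 0.132 / 0.868 ≈ +€34.2 million.
The government should raise lump-sum taxes by €34.2 million.

+€34.2 million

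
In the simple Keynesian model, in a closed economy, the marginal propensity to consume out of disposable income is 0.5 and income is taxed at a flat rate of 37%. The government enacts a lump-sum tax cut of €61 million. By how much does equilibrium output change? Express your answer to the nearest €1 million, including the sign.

+€45 million

A lump-sum tax change of −€61 million shifts disposable income by +€61 million; first-round consumption changes by −c × ΔT = −0.5 × (−€61 million) = +€30.5 million.
Expenditure multiplier = 1/(1 − c(1−t)) = 1/(1 − 0.5×0.63) = 1/0.685 ≈ 1.46.
The tax multiplier is −c × k ≈ −0.73, so ΔY = k × (−c·ΔT) = (+€30.5 million) / 0.685 ≈ +€45 million.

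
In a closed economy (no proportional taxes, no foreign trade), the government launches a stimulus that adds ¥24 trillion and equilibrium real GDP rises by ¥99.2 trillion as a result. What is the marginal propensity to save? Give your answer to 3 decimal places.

0.242

Implied spending multiplier k = ΔY/ΔG = 99.2/24 ≈ 4.1333.
Since k = 1/(1 − MPC), MPC = 1 − 1/k = 1 − ΔG/ΔY = 1 − 24/99.2 ≈ 0.758.
MPS = 1 − MPC = 0.242.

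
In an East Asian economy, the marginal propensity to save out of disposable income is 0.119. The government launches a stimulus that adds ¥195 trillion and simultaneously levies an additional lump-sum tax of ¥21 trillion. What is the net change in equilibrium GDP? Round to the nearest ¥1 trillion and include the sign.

+¥1,483 trillion

MPC = 1 − MPS = 1 − 0.119 = 0.881.
Expenditure multiplier = 1/(1 − MPC) = 1/(1 − 0.881) = 1/0.119 ≈ 8.403.
ΔG contributes k·ΔG = (+¥195 trillion) / 0.119 ≈ +¥1,638.7 trillion.
ΔT of +¥21 trillion changes first-round spending by −c·ΔT = −¥18.501 trillion, contributing k·(−c·ΔT) = (−¥18.501 trillion) / 0.119 ≈ −¥155.5 trillion.
Net ΔY = k(ΔG − c·ΔT) = (+¥176.499 trillion) / 0.119 ≈ +¥1,483 trillion.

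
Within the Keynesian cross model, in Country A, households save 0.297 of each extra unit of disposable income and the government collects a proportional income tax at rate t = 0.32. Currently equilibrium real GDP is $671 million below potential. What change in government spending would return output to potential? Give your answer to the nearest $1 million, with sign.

MPC = 1 − MPS = 1 − 0.297 = 0.703.
Spending multiplier = 1/(1 − c(1−t)) = 1/(1 − 0.703×0.68) = 1/0.52196 ≈ 1.916.
Need ΔY = +$671 million, so ΔG = ΔY/k = (+$671 million) × 0.52196 ≈ +$350 million.
The government should increase government spending by $350 million.

+$350 million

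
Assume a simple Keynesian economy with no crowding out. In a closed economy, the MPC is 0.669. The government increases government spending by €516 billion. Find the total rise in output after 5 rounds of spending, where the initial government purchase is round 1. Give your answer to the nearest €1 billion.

Round 1 adds ΔG = €516 billion; each later round is MPC = 0.669 times the previous.
After 5 rounds: 516 + 345.204 + 230.941476 + 154.499847444 + 103.360397940036 = ΔG·(1 − c^5)/(1 − c) = 516 × (1 − 0.134007957794349)/0.331 ≈ €1,350 billion.

€1,350 billion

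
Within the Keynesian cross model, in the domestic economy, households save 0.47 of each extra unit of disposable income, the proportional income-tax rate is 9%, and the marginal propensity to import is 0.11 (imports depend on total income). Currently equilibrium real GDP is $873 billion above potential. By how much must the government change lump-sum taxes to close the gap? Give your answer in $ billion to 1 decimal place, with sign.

+$1,033.9 billion

MPC = 1 − MPS = 1 − 0.47 = 0.53.
Spending multiplier = 1/(1 − c(1−t) + m) = 1/(1 − 0.53×0.91 + 0.11) = 1/0.6277 ≈ 1.593.
Tax multiplier = −c·k = −0.53/0.6277 ≈ −0.844. Need ΔY = −$873 billion, so ΔT = ΔY/(−c·k) = −(−$873 billion) × 0.6277 / 0.53 ≈ +$1,033.9 billion.
The government should raise lump-sum taxes by $1,033.9 billion.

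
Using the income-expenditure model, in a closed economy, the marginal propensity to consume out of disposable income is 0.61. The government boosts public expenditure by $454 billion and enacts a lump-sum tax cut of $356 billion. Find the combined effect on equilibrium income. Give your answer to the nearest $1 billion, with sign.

Expenditure multiplier = 1/(1 − MPC) = 1/(1 − 0.61) = 1/0.39 ≈ 2.564.
ΔG contributes k·ΔG = (+$454 billion) / 0.39 ≈ +$1,164.1 billion.
ΔT of −$356 billion changes first-round spending by −c·ΔT = +$217.16 billion, contributing k·(−c·ΔT) = (+$217.16 billion) / 0.39 ≈ +$556.8 billion.
Net ΔY = k(ΔG − c·ΔT) = (+$671.16 billion) / 0.39 ≈ +$1,721 billion.

+$1,721 billion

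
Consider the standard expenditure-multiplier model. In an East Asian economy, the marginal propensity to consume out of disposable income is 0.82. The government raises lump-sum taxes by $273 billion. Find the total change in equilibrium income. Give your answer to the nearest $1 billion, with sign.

A lump-sum tax change of +$273 billion shifts disposable income by −$273 billion; first-round consumption changes by −c × ΔT = −0.82 × (+$273 billion) = −$223.86 billion.
Expenditure multiplier = 1/(1 − MPC) = 1/(1 − 0.82) = 1/0.18 ≈ 5.556.
The tax multiplier is −c × k ≈ −4.556, so ΔY = k × (−c·ΔT) = (−$223.86 billion) / 0.18 ≈ −$1,244 billion.

−$1,244 billion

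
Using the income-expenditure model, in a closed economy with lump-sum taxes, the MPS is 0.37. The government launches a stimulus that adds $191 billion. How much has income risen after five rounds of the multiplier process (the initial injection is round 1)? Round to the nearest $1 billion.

MPC = 1 − MPS = 1 − 0.37 = 0.63.
Round 1 adds ΔG = $191 billion; each later round is MPC = 0.63 times the previous.
After 5 rounds: 191 + 120.33 + 75.8079 + 47.758977 + 30.08815551 = ΔG·(1 − c^5)/(1 − c) = 191 × (1 − 0.0992436543)/0.37 ≈ $465 billion.

$465 billion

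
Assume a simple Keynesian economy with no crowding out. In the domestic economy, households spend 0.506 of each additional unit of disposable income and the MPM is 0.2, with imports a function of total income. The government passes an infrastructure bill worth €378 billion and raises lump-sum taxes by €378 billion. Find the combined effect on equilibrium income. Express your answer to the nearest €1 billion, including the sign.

Expenditure multiplier = 1/(1 − c + m) = 1/(1 − 0.506 + 0.2) = 1/0.694 ≈ 1.441.
ΔG contributes k·ΔG = (+€378 billion) / 0.694 ≈ +€544.7 billion.
ΔT of +€378 billion changes first-round spending by −c·ΔT = −€191.268 billion, contributing k·(−c·ΔT) = (−€191.268 billion) / 0.694 ≈ −€275.6 billion.
Net ΔY = k(ΔG − c·ΔT) = (+€186.732 billion) / 0.694 ≈ +€269 billion.

+€269 billion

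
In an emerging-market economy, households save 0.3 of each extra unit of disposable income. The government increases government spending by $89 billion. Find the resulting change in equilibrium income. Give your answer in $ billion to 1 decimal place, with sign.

+$296.7 billion

MPC = 1 − MPS = 1 − 0.3 = 0.7.
Government-spending multiplier = 1/(1 − MPC) = 1/(1 − 0.7) = 1/0.3 ≈ 3.333.
ΔY = k × ΔG = (+$89 billion) / 0.3 ≈ +$296.7 billion.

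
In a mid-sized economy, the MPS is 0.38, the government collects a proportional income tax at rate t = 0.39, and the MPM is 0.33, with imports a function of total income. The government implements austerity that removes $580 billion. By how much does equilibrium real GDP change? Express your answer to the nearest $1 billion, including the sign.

MPC = 1 − MPS = 1 − 0.38 = 0.62.
Government-spending multiplier = 1/(1 − c(1−t) + m) = 1/(1 − 0.62×0.61 + 0.33) = 1/0.9518 ≈ 1.051.
ΔY = k × ΔG = (−$580 billion) / 0.9518 ≈ −$609 billion.

−$609 billion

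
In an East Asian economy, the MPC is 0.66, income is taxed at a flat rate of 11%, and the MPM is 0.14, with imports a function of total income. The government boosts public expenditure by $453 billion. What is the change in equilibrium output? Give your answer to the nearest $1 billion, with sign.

Government-spending multiplier = 1/(1 − c(1−t) + m) = 1/(1 − 0.66×0.89 + 0.14) = 1/0.5526 ≈ 1.81.
ΔY = k × ΔG = (+$453 billion) / 0.5526 ≈ +$820 billion.

+$820 billion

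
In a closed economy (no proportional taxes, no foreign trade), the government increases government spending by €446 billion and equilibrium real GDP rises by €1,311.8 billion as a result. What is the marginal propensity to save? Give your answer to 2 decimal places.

0.34

Implied spending multiplier k = ΔY/ΔG = 1,311.8/446 ≈ 2.9413.
Since k = 1/(1 − MPC), MPC = 1 − 1/k = 1 − ΔG/ΔY = 1 − 446/1,311.8 ≈ 0.66.
MPS = 1 − MPC = 0.34.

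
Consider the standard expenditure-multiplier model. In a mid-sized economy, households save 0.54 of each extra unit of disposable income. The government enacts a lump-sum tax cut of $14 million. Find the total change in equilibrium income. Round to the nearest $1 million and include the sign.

+$12 million

MPC = 1 − MPS = 1 − 0.54 = 0.46.
A lump-sum tax change of −$14 million shifts disposable income by +$14 million; first-round consumption changes by −c × ΔT = −0.46 × (−$14 million) = +$6.44 million.
Expenditure multiplier = 1/(1 − MPC) = 1/(1 − 0.46) = 1/0.54 ≈ 1.852.
The tax multiplier is −c × k ≈ −0.852, so ΔY = k × (−c·ΔT) = (+$6.44 million) / 0.54 ≈ +$12 million.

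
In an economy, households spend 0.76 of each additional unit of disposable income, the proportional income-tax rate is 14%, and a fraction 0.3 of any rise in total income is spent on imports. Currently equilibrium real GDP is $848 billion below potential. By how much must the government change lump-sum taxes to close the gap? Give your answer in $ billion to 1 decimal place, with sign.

−$721.2 billion

Spending multiplier = 1/(1 − c(1−t) + m) = 1/(1 − 0.76×0.86 + 0.3) = 1/0.6464 ≈ 1.547.
Tax multiplier = −c·k = −0.76/0.6464 ≈ −1.176. Need ΔY = +$848 billion, so ΔT = ΔY/(−c·k) = −(+$848 billion) × 0.6464 / 0.76 ≈ −$721.2 billion.
The government should cut lump-sum taxes by $721.2 billion.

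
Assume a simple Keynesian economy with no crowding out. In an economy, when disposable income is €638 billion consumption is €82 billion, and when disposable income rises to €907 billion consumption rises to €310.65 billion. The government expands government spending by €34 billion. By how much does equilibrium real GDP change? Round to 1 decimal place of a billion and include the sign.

MPC = ΔC/ΔYd = (310.65 − 82)/(907 − 638) = 228.65/269 = 0.85.
Expenditure multiplier = 1/(1 − MPC) = 1/(1 − 0.85) = 1/0.15 ≈ 6.667.
ΔY = k × ΔG = (+€34 billion) / 0.15 ≈ +€226.7 billion.

+€226.7 billion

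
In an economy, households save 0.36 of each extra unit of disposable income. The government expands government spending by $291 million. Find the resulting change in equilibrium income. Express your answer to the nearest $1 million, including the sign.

+$808 million

MPC = 1 − MPS = 1 − 0.36 = 0.64.
Spending multiplier = 1/(1 − MPC) = 1/(1 − 0.64) = 1/0.36 ≈ 2.778.
ΔY = k × ΔG = (+$291 million) / 0.36 ≈ +$808 million.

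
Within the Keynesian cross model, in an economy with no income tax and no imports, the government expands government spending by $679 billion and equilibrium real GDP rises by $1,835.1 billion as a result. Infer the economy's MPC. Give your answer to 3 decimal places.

Implied spending multiplier k = ΔY/ΔG = 1,835.1/679 ≈ 2.7027.
Since k = 1/(1 − MPC), MPC = 1 − 1/k = 1 − ΔG/ΔY = 1 − 679/1,835.1 ≈ 0.630.

0.630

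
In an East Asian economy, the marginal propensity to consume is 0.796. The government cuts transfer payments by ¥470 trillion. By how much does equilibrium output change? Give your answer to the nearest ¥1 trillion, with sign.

The transfer change shifts disposable income by −¥470 trillion, so first-round consumption changes by c·ΔTR = 0.796 × (−¥470 trillion) = −¥374.12 trillion.
Expenditure multiplier = 1/(1 − MPC) = 1/(1 − 0.796) = 1/0.204 ≈ 4.902.
The transfer multiplier is c × k ≈ 3.902, so ΔY = k × (c·ΔTR) = (−¥374.12 trillion) / 0.204 ≈ −¥1,834 trillion.

−¥1,834 trillion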